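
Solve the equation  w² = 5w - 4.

Bring every term to one side: w² - 5w + 4 = 0.
Factor: (w - 1)(w - 4) = 0.
So w = 1 or w = 4.

w = 1 or w = 4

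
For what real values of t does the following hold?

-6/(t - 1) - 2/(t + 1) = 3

t = -2.5352 or t = -0.1315

Multiply both sides by (t - 1)(t + 1):
-6(t + 1) - 2(t - 1) = 3(t - 1)(t + 1).
Expand and collect terms: 3t² + 8t + 1 = 0.
By the quadratic formula, t = (-8 ± √52) / 6, so t ≈ -0.1315 or t ≈ -2.5352.
Neither value makes a denominator zero (t ≠ 1, t ≠ -1), so both are valid.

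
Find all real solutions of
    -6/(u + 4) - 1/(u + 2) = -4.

u = -2.8431 or u = -1.4069

Multiply both sides by (u + 4)(u + 2):
-6(u + 2) - (u + 4) = -4(u + 4)(u + 2).
Expand and collect terms: -4u^2 - 17u - 16 = 0.
By the quadratic formula, u = (17 +/- sqrt(33)) / -8, so u ~= -2.8431 or u ~= -1.4069.
Neither value makes a denominator zero (u != -4, u != -2), so both are valid.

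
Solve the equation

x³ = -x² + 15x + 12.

x = -4 or x = -0.7913 or x = 3.7913

Rearrange: x³ + x² - 15x - 12 = 0.
Possible rational roots are divisors of -12. Testing x = -4 gives 0, so (x + 4) is a factor.
Divide: x³ + x² - 15x - 12 = (x + 4)(x² - 3x - 3).
Apply the quadratic formula to x² - 3x - 3 = 0: x = (3 ± √21)/2, i.e. x ≈ 3.7913 or x ≈ -0.7913.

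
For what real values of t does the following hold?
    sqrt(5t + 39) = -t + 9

Square both sides: 5t + 39 = (-t + 9)^2.
Expand and rearrange: t^2 - 23t + 42 = 0.
Solving gives t = 21 or t = 2.
Check each candidate in the original equation:
  t = 21: sqrt(144) = 12, while -t + 9 = -12 — extraneous.
  t = 2: sqrt(49) = 7, while -t + 9 = 7 — valid.

t = 2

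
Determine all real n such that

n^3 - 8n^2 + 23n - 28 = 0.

Possible rational roots are divisors of -28. Testing n = 4 gives 0, so (n - 4) is a factor.
Divide: n^3 - 8n^2 + 23n - 28 = (n - 4)(n^2 - 4n + 7).
The quadratic n^2 - 4n + 7 has discriminant -12 < 0, so no further real roots.

n = 4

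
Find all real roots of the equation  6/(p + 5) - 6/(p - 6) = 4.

p = -3.2081 or p = 4.2081

Multiply both sides by (p + 5)(p - 6):
6(p - 6) - 6(p + 5) = 4(p + 5)(p - 6).
Expand and collect terms: 4p^2 - 4p - 54 = 0.
By the quadratic formula, p = (4 +/- sqrt(880)) / 8, so p ~= 4.2081 or p ~= -3.2081.
Neither value makes a denominator zero (p != -5, p != 6), so both are valid.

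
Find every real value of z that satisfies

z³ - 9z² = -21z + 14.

Rearrange: z³ - 9z² + 21z - 14 = 0.
Possible rational roots are divisors of -14. Testing z = 2 gives 0, so (z - 2) is a factor.
Divide: z³ - 9z² + 21z - 14 = (z - 2)(z² - 7z + 7).
Apply the quadratic formula to z² - 7z + 7 = 0: z = (7 ± √21)/2, i.e. z ≈ 5.7913 or z ≈ 1.2087.

z = 1.2087 or z = 2 or z = 5.7913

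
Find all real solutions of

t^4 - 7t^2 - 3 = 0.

Let u = t^2. The equation becomes u^2 - 7u - 3 = 0.
By the quadratic formula, u = 7/2 + sqrt(61)/2 or u = 7/2 - sqrt(61)/2.
t^2 = 7/2 + sqrt(61)/2 gives t = +/-sqrt(7/2 + sqrt(61)/2) ~= +/-2.7212.
t^2 = 7/2 - sqrt(61)/2 < 0 has no real solution.

t = -2.7212 or t = 2.7212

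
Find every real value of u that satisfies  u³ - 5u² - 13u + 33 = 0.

u = -3 or u = 1.7639 or u = 6.2361

Possible rational roots are divisors of 33. Testing u = -3 gives 0, so (u + 3) is a factor.
Divide: u³ - 5u² - 13u + 33 = (u + 3)(u² - 8u + 11).
Apply the quadratic formula to u² - 8u + 11 = 0: u = (8 ± √20)/2, i.e. u ≈ 6.2361 or u ≈ 1.7639.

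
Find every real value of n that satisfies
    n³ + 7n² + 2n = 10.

n = -6.4495 or n = -1.5505 or n = 1

Rearrange: n³ + 7n² + 2n - 10 = 0.
Possible rational roots are divisors of -10. Testing n = 1 gives 0, so (n - 1) is a factor.
Divide: n³ + 7n² + 2n - 10 = (n - 1)(n² + 8n + 10).
Apply the quadratic formula to n² + 8n + 10 = 0: n = (-8 ± √24)/2, i.e. n ≈ -1.5505 or n ≈ -6.4495.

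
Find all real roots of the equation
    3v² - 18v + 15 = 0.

Factor: 3(v - 5)(v - 1) = 0.
So v = 5 or v = 1.

v = 1 or v = 5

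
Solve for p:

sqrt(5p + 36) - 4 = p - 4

Isolate the radical: sqrt(5p + 36) = p.
Square both sides: 5p + 36 = (p)^2.
Expand and rearrange: p^2 - 5p - 36 = 0.
Solving gives p = 9 or p = -4.
Check each candidate in the original equation:
  p = 9: sqrt(81) = 9, while p = 9 — valid.
  p = -4: sqrt(16) = 4, while p = -4 — extraneous.

p = 9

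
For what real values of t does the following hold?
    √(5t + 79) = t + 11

Square both sides: 5t + 79 = (t + 11)².
Expand and rearrange: t² + 17t + 42 = 0.
Solving gives t = -3 or t = -14.
Check each candidate in the original equation:
  t = -3: √(64) = 8, while t + 11 = 8 — valid.
  t = -14: √(9) = 3, while t + 11 = -3 — extraneous.

t = -3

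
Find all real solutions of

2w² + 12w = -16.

w = -4 or w = -2

Bring every term to one side: 2w² + 12w + 16 = 0.
Factor: 2(w + 4)(w + 2) = 0.
So w = -4 or w = -2.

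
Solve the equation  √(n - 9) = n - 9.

Square both sides: n - 9 = (n - 9)².
Expand and rearrange: n² - 19n + 90 = 0.
Solving gives n = 10 or n = 9.
Check each candidate in the original equation:
  n = 10: √(1) = 1, while n - 9 = 1 — valid.
  n = 9: √(0) = 0, while n - 9 = 0 — valid.

n = 9 or n = 10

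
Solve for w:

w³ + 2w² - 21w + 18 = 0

w = -6 or w = 1 or w = 3

Possible rational roots are divisors of 18. Testing w = 3 gives 0, so (w - 3) is a factor.
Divide: w³ + 2w² - 21w + 18 = (w - 3)(w² + 5w - 6).
Factor the quadratic: w = 1 or w = -6.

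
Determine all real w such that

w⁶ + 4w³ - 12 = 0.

w = -1.8171 or w = 1.2599

Let u = w³. The equation becomes u² + 4u - 12 = 0.
Factor: (u - 2)(u + 6) = 0, so u = 2 or u = -6.
w³ = 2 gives w = ∛(2) ≈ 1.2599.
w³ = -6 gives w = -∛(6) ≈ -1.8171.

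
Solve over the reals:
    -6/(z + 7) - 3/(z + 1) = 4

Multiply both sides by (z + 7)(z + 1):
-6(z + 1) - 3(z + 7) = 4(z + 7)(z + 1).
Expand and collect terms: 4z^2 + 41z + 55 = 0.
By the quadratic formula, z = (-41 +/- sqrt(801)) / 8, so z ~= -1.5873 or z ~= -8.6627.
Neither value makes a denominator zero (z != -7, z != -1), so both are valid.

z = -8.6627 or z = -1.5873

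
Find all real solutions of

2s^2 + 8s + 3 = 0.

Discriminant: (8)^2 - 4*2*3 = 40.
Quadratic formula: s = (-8 +/- sqrt(40)) / 4.
So s = -2 + sqrt(10)/2 ~= -0.4189 or s = -2 - sqrt(10)/2 ~= -3.5811.

s = -3.5811 or s = -0.4189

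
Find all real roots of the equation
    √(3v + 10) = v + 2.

Square both sides: 3v + 10 = (v + 2)².
Expand and rearrange: v² + v - 6 = 0.
Solving gives v = 2 or v = -3.
Check each candidate in the original equation:
  v = 2: √(16) = 4, while v + 2 = 4 — valid.
  v = -3: √(1) = 1, while v + 2 = -1 — extraneous.

v = 2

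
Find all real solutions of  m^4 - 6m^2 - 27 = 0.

m = -3 or m = 3

Let u = m^2. The equation becomes u^2 - 6u - 27 = 0.
Factor: (u - 9)(u + 3) = 0, so u = 9 or u = -3.
m^2 = 9 gives m = +/-3.
m^2 = -3 < 0 has no real solution.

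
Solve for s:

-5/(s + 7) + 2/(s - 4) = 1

Multiply both sides by (s + 7)(s - 4):
-5(s - 4) + 2(s + 7) = (s + 7)(s - 4).
Expand and collect terms: s^2 + 6s - 62 = 0.
By the quadratic formula, s = (-6 +/- sqrt(284)) / 2, so s ~= 5.4261 or s ~= -11.4261.
Neither value makes a denominator zero (s != -7, s != 4), so both are valid.

s = -11.4261 or s = 5.4261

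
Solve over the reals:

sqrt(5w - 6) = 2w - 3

Square both sides: 5w - 6 = (2w - 3)^2.
Expand and rearrange: 4w^2 - 17w + 15 = 0.
Solving gives w = 3 or w = 1.25.
Check each candidate in the original equation:
  w = 3: sqrt(9) = 3, while 2w - 3 = 3 — valid.
  w = 1.25: sqrt(0.25) = 0.5, while 2w - 3 = -0.5 — extraneous.

w = 3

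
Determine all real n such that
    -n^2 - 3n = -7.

Rearrange to standard form: -n^2 - 3n + 7 = 0.
Discriminant: (-3)^2 - 4*(-1)*7 = 37.
Quadratic formula: n = (3 +/- sqrt(37)) / (-2).
So n = -sqrt(37)/2 - 3/2 ~= -4.5414 or n = -3/2 + sqrt(37)/2 ~= 1.5414.

n = -4.5414 or n = 1.5414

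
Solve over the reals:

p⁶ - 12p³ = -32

p = 1.5874 or p = 2

Let u = p³. The equation becomes u² - 12u + 32 = 0.
Factor: (u - 4)(u - 8) = 0, so u = 4 or u = 8.
p³ = 4 gives p = ∛(4) ≈ 1.5874.
p³ = 8 gives p = 2.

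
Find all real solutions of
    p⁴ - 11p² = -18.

p = -3 or p = -1.4142 or p = 1.4142 or p = 3

Let u = p². The equation becomes u² - 11u + 18 = 0.
Factor: (u - 2)(u - 9) = 0, so u = 2 or u = 9.
p² = 2 gives p = ±√(2) ≈ ±1.4142.
p² = 9 gives p = ±3.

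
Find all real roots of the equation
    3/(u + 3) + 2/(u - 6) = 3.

Multiply both sides by (u + 3)(u - 6):
3(u - 6) + 2(u + 3) = 3(u + 3)(u - 6).
Expand and collect terms: 3u² - 14u - 42 = 0.
By the quadratic formula, u = (14 ± √700) / 6, so u ≈ 6.7429 or u ≈ -2.0763.
Neither value makes a denominator zero (u ≠ -3, u ≠ 6), so both are valid.

u = -2.0763 or u = 6.7429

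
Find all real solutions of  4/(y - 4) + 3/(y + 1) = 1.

Multiply both sides by (y - 4)(y + 1):
4(y + 1) + 3(y - 4) = (y - 4)(y + 1).
Expand and collect terms: y² - 10y + 4 = 0.
By the quadratic formula, y = (10 ± √84) / 2, so y ≈ 9.5826 or y ≈ 0.4174.
Neither value makes a denominator zero (y ≠ 4, y ≠ -1), so both are valid.

y = 0.4174 or y = 9.5826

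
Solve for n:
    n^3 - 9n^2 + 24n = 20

n = 2 or n = 5

Rearrange: n^3 - 9n^2 + 24n - 20 = 0.
Possible rational roots are divisors of -20. Testing n = 5 gives 0, so (n - 5) is a factor.
Divide: n^3 - 9n^2 + 24n - 20 = (n - 5)(n^2 - 4n + 4).
The quadratic has the repeated root n = 2.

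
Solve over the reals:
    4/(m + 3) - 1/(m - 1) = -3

Multiply both sides by (m + 3)(m - 1):
4(m - 1) - (m + 3) = -3(m + 3)(m - 1).
Expand and collect terms: -3m² - 9m + 16 = 0.
By the quadratic formula, m = (9 ± √273) / -6, so m ≈ -4.2538 or m ≈ 1.2538.
Neither value makes a denominator zero (m ≠ -3, m ≠ 1), so both are valid.

m = -4.2538 or m = 1.2538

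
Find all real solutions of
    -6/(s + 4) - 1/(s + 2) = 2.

s = -7.3117 or s = -2.1883

Multiply both sides by (s + 4)(s + 2):
-6(s + 2) - (s + 4) = 2(s + 4)(s + 2).
Expand and collect terms: 2s^2 + 19s + 32 = 0.
By the quadratic formula, s = (-19 +/- sqrt(105)) / 4, so s ~= -2.1883 or s ~= -7.3117.
Neither value makes a denominator zero (s != -4, s != -2), so both are valid.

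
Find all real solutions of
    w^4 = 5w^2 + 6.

Let u = w^2. The equation becomes u^2 - 5u - 6 = 0.
Factor: (u + 1)(u - 6) = 0, so u = -1 or u = 6.
w^2 = -1 < 0 has no real solution.
w^2 = 6 gives w = +/-sqrt(6) ~= +/-2.4495.

w = -2.4495 or w = 2.4495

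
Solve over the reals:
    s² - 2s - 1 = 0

s = -0.4142 or s = 2.4142

Discriminant: (-2)² − 4·1·(-1) = 8.
Quadratic formula: s = (2 ± √8) / 2.
So s = 1 + √(2) ≈ 2.4142 or s = 1 - √(2) ≈ -0.4142.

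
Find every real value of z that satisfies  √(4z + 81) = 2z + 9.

Square both sides: 4z + 81 = (2z + 9)².
Expand and rearrange: 4z² + 32z = 0.
Solving gives z = 0 or z = -8.
Check each candidate in the original equation:
  z = 0: √(81) = 9, while 2z + 9 = 9 — valid.
  z = -8: √(49) = 7, while 2z + 9 = -7 — extraneous.

z = 0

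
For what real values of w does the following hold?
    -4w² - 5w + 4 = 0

w = -1.8042 or w = 0.5542

Discriminant: (-5)² − 4·(-4)·4 = 89.
Quadratic formula: w = (5 ± √89) / (-8).
So w = -√(89)/8 - 5/8 ≈ -1.8042 or w = -5/8 + √(89)/8 ≈ 0.5542.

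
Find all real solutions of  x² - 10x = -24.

x = 4 or x = 6

Bring every term to one side: x² - 10x + 24 = 0.
Factor: (x - 6)(x - 4) = 0.
So x = 6 or x = 4.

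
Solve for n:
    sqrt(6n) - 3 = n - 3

n = 0 or n = 6

Isolate the radical: sqrt(6n) = n.
Square both sides: 6n = (n)^2.
Expand and rearrange: n^2 - 6n = 0.
Solving gives n = 6 or n = 0.
Check each candidate in the original equation:
  n = 6: sqrt(36) = 6, while n = 6 — valid.
  n = 0: sqrt(0) = 0, while n = 0 — valid.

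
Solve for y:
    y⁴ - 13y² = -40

y = -2.8284 or y = -2.2361 or y = 2.2361 or y = 2.8284

Let u = y². The equation becomes u² - 13u + 40 = 0.
Factor: (u - 5)(u - 8) = 0, so u = 5 or u = 8.
y² = 5 gives y = ±√(5) ≈ ±2.2361.
y² = 8 gives y = ±2·√(2) ≈ ±2.8284.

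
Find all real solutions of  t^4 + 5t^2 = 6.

t = -1 or t = 1

Let u = t^2. The equation becomes u^2 + 5u - 6 = 0.
Factor: (u - 1)(u + 6) = 0, so u = 1 or u = -6.
t^2 = 1 gives t = +/-1.
t^2 = -6 < 0 has no real solution.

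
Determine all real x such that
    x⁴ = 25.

Let u = x². The equation becomes u² - 25 = 0.
Factor: (u + 5)(u - 5) = 0, so u = -5 or u = 5.
x² = -5 < 0 has no real solution.
x² = 5 gives x = ±√(5) ≈ ±2.2361.

x = -2.2361 or x = 2.2361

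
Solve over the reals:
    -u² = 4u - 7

Rearrange to standard form: -u² - 4u + 7 = 0.
Discriminant: (-4)² − 4·(-1)·7 = 44.
Quadratic formula: u = (4 ± √44) / (-2).
So u = -√(11) - 2 ≈ -5.3166 or u = -2 + √(11) ≈ 1.3166.

u = -5.3166 or u = 1.3166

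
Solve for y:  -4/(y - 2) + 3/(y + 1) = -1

Multiply both sides by (y - 2)(y + 1):
-4(y + 1) + 3(y - 2) = -(y - 2)(y + 1).
Expand and collect terms: -y² + 2y + 12 = 0.
By the quadratic formula, y = (-2 ± √52) / -2, so y ≈ -2.6056 or y ≈ 4.6056.
Neither value makes a denominator zero (y ≠ 2, y ≠ -1), so both are valid.

y = -2.6056 or y = 4.6056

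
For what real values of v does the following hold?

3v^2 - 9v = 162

v = -6 or v = 9

Bring every term to one side: 3v^2 - 9v - 162 = 0.
Factor: 3(v - 9)(v + 6) = 0.
So v = 9 or v = -6.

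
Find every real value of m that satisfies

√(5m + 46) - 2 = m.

m = 7

Isolate the radical: √(5m + 46) = m + 2.
Square both sides: 5m + 46 = (m + 2)².
Expand and rearrange: m² - m - 42 = 0.
Solving gives m = 7 or m = -6.
Check each candidate in the original equation:
  m = 7: √(81) = 9, while m + 2 = 9 — valid.
  m = -6: √(16) = 4, while m + 2 = -4 — extraneous.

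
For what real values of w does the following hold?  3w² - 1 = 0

Discriminant: (0)² − 4·3·(-1) = 12.
Quadratic formula: w = (0 ± √12) / 6.
So w = √(3)/3 ≈ 0.5774 or w = -√(3)/3 ≈ -0.5774.

w = -0.5774 or w = 0.5774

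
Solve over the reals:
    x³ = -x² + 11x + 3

Rearrange: x³ + x² - 11x - 3 = 0.
Possible rational roots are divisors of -3. Testing x = 3 gives 0, so (x - 3) is a factor.
Divide: x³ + x² - 11x - 3 = (x - 3)(x² + 4x + 1).
Apply the quadratic formula to x² + 4x + 1 = 0: x = (-4 ± √12)/2, i.e. x ≈ -0.2679 or x ≈ -3.7321.

x = -3.7321 or x = -0.2679 or x = 3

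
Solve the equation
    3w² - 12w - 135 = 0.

Factor: 3(w + 5)(w - 9) = 0.
So w = -5 or w = 9.

w = -5 or w = 9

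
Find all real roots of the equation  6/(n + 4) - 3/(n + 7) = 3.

Multiply both sides by (n + 4)(n + 7):
6(n + 7) - 3(n + 4) = 3(n + 4)(n + 7).
Expand and collect terms: 3n^2 + 30n + 54 = 0.
By the quadratic formula, n = (-30 +/- sqrt(252)) / 6, so n ~= -2.3542 or n ~= -7.6458.
Neither value makes a denominator zero (n != -4, n != -7), so both are valid.

n = -7.6458 or n = -2.3542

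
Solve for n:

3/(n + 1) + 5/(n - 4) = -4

Multiply both sides by (n + 1)(n - 4):
3(n - 4) + 5(n + 1) = -4(n + 1)(n - 4).
Expand and collect terms: -4n² + 4n + 23 = 0.
By the quadratic formula, n = (-4 ± √384) / -8, so n ≈ -1.9495 or n ≈ 2.9495.
Neither value makes a denominator zero (n ≠ -1, n ≠ 4), so both are valid.

n = -1.9495 or n = 2.9495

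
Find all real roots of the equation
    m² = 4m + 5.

m = -1 or m = 5

Bring every term to one side: m² - 4m - 5 = 0.
Factor: (m - 5)(m + 1) = 0.
So m = 5 or m = -1.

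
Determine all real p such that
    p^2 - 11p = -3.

p = 0.2798 or p = 10.7202

Rearrange to standard form: p^2 - 11p + 3 = 0.
Discriminant: (-11)^2 - 4*1*3 = 109.
Quadratic formula: p = (11 +/- sqrt(109)) / 2.
So p = sqrt(109)/2 + 11/2 ~= 10.7202 or p = 11/2 - sqrt(109)/2 ~= 0.2798.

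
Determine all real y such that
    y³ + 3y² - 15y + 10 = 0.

Possible rational roots are divisors of 10. Testing y = 2 gives 0, so (y - 2) is a factor.
Divide: y³ + 3y² - 15y + 10 = (y - 2)(y² + 5y - 5).
Apply the quadratic formula to y² + 5y - 5 = 0: y = (-5 ± √45)/2, i.e. y ≈ 0.8541 or y ≈ -5.8541.

y = -5.8541 or y = 0.8541 or y = 2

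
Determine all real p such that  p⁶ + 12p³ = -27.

p = -2.0801 or p = -1.4422

Let u = p³. The equation becomes u² + 12u + 27 = 0.
Factor: (u + 3)(u + 9) = 0, so u = -3 or u = -9.
p³ = -3 gives p = -∛(3) ≈ -1.4422.
p³ = -9 gives p = -∛(9) ≈ -2.0801.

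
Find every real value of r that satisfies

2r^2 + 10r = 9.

r = -5.7787 or r = 0.7787

Rearrange to standard form: 2r^2 + 10r - 9 = 0.
Discriminant: (10)^2 - 4*2*(-9) = 172.
Quadratic formula: r = (-10 +/- sqrt(172)) / 4.
So r = -5/2 + sqrt(43)/2 ~= 0.7787 or r = -sqrt(43)/2 - 5/2 ~= -5.7787.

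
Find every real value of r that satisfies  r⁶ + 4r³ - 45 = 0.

r = -2.0801 or r = 1.71

Let u = r³. The equation becomes u² + 4u - 45 = 0.
Factor: (u + 9)(u - 5) = 0, so u = -9 or u = 5.
r³ = -9 gives r = -∛(9) ≈ -2.0801.
r³ = 5 gives r = ∛(5) ≈ 1.71.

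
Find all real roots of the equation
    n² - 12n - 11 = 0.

Discriminant: (-12)² − 4·1·(-11) = 188.
Quadratic formula: n = (12 ± √188) / 2.
So n = 6 + √(47) ≈ 12.8557 or n = 6 - √(47) ≈ -0.8557.

n = -0.8557 or n = 12.8557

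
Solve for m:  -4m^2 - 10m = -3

m = -2.7707 or m = 0.2707

Rearrange to standard form: -4m^2 - 10m + 3 = 0.
Discriminant: (-10)^2 - 4*(-4)*3 = 148.
Quadratic formula: m = (10 +/- sqrt(148)) / (-8).
So m = -sqrt(37)/4 - 5/4 ~= -2.7707 or m = -5/4 + sqrt(37)/4 ~= 0.2707.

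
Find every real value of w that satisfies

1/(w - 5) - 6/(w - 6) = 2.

Multiply both sides by (w - 5)(w - 6):
(w - 6) - 6(w - 5) = 2(w - 5)(w - 6).
Expand and collect terms: 2w² - 17w + 36 = 0.
Factor or apply the quadratic formula: w = 4.5 or w = 4.
Neither value makes a denominator zero (w ≠ 5, w ≠ 6), so both are valid.

w = 4 or w = 4.5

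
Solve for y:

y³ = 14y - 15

y = -4.1926 or y = 1.1926 or y = 3

Rearrange: y³ - 14y + 15 = 0.
Possible rational roots are divisors of 15. Testing y = 3 gives 0, so (y - 3) is a factor.
Divide: y³ - 14y + 15 = (y - 3)(y² + 3y - 5).
Apply the quadratic formula to y² + 3y - 5 = 0: y = (-3 ± √29)/2, i.e. y ≈ 1.1926 or y ≈ -4.1926.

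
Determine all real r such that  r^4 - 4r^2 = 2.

Let u = r^2. The equation becomes u^2 - 4u - 2 = 0.
By the quadratic formula, u = 2 + sqrt(6) or u = 2 - sqrt(6).
r^2 = 2 + sqrt(6) gives r = +/-sqrt(2 + sqrt(6)) ~= +/-2.1094.
r^2 = 2 - sqrt(6) < 0 has no real solution.

r = -2.1094 or r = 2.1094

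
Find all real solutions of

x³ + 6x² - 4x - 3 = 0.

x = -6.5414 or x = -0.4586 or x = 1

Possible rational roots are divisors of -3. Testing x = 1 gives 0, so (x - 1) is a factor.
Divide: x³ + 6x² - 4x - 3 = (x - 1)(x² + 7x + 3).
Apply the quadratic formula to x² + 7x + 3 = 0: x = (-7 ± √37)/2, i.e. x ≈ -0.4586 or x ≈ -6.5414.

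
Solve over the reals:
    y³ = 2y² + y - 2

y = -1 or y = 1 or y = 2

Rearrange: y³ - 2y² - y + 2 = 0.
Possible rational roots are divisors of 2. Testing y = -1 gives 0, so (y + 1) is a factor.
Divide: y³ - 2y² - y + 2 = (y + 1)(y² - 3y + 2).
Factor the quadratic: y = 2 or y = 1.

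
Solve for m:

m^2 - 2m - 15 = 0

Factor: (m - 5)(m + 3) = 0.
So m = 5 or m = -3.

m = -3 or m = 5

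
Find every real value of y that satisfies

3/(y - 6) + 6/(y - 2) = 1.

y = 4.228 or y = 12.772

Multiply both sides by (y - 6)(y - 2):
3(y - 2) + 6(y - 6) = (y - 6)(y - 2).
Expand and collect terms: y² - 17y + 54 = 0.
By the quadratic formula, y = (17 ± √73) / 2, so y ≈ 12.772 or y ≈ 4.228.
Neither value makes a denominator zero (y ≠ 6, y ≠ 2), so both are valid.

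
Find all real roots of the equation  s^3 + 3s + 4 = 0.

Possible rational roots are divisors of 4. Testing s = -1 gives 0, so (s + 1) is a factor.
Divide: s^3 + 3s + 4 = (s + 1)(s^2 - s + 4).
The quadratic s^2 - s + 4 has discriminant -15 < 0, so no further real roots.

s = -1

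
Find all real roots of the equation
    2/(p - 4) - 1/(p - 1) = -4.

Multiply both sides by (p - 4)(p - 1):
2(p - 1) - (p - 4) = -4(p - 4)(p - 1).
Expand and collect terms: -4p² + 19p - 18 = 0.
By the quadratic formula, p = (-19 ± √73) / -8, so p ≈ 1.307 or p ≈ 3.443.
Neither value makes a denominator zero (p ≠ 4, p ≠ 1), so both are valid.

p = 1.307 or p = 3.443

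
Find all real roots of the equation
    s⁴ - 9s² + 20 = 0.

s = -2.2361 or s = -2 or s = 2 or s = 2.2361

Let u = s². The equation becomes u² - 9u + 20 = 0.
Factor: (u - 4)(u - 5) = 0, so u = 4 or u = 5.
s² = 4 gives s = ±2.
s² = 5 gives s = ±√(5) ≈ ±2.2361.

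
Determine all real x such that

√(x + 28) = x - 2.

Square both sides: x + 28 = (x - 2)².
Expand and rearrange: x² - 5x - 24 = 0.
Solving gives x = 8 or x = -3.
Check each candidate in the original equation:
  x = 8: √(36) = 6, while x - 2 = 6 — valid.
  x = -3: √(25) = 5, while x - 2 = -5 — extraneous.

x = 8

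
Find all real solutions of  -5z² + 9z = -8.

Rearrange to standard form: -5z² + 9z + 8 = 0.
Discriminant: (9)² − 4·(-5)·8 = 241.
Quadratic formula: z = (-9 ± √241) / (-10).
So z = 9/10 - √(241)/10 ≈ -0.6524 or z = 9/10 + √(241)/10 ≈ 2.4524.

z = -0.6524 or z = 2.4524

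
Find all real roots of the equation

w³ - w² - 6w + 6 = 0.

w = -2.4495 or w = 1 or w = 2.4495

Possible rational roots are divisors of 6. Testing w = 1 gives 0, so (w - 1) is a factor.
Divide: w³ - w² - 6w + 6 = (w - 1)(w² - 6).
Apply the quadratic formula to w² - 6 = 0: w = (0 ± √24)/2, i.e. w ≈ 2.4495 or w ≈ -2.4495.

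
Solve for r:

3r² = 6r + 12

r = -1.2361 or r = 3.2361

Rearrange to standard form: 3r² - 6r - 12 = 0.
Discriminant: (-6)² − 4·3·(-12) = 180.
Quadratic formula: r = (6 ± √180) / 6.
So r = 1 + √(5) ≈ 3.2361 or r = 1 - √(5) ≈ -1.2361.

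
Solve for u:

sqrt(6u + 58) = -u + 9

Square both sides: 6u + 58 = (-u + 9)^2.
Expand and rearrange: u^2 - 24u + 23 = 0.
Solving gives u = 23 or u = 1.
Check each candidate in the original equation:
  u = 23: sqrt(196) = 14, while -u + 9 = -14 — extraneous.
  u = 1: sqrt(64) = 8, while -u + 9 = 8 — valid.

u = 1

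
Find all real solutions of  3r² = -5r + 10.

Rearrange to standard form: 3r² + 5r - 10 = 0.
Discriminant: (5)² − 4·3·(-10) = 145.
Quadratic formula: r = (-5 ± √145) / 6.
So r = -5/6 + √(145)/6 ≈ 1.1736 or r = -√(145)/6 - 5/6 ≈ -2.8403.

r = -2.8403 or r = 1.1736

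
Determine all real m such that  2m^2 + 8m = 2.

m = -4.2361 or m = 0.2361

Rearrange to standard form: 2m^2 + 8m - 2 = 0.
Discriminant: (8)^2 - 4*2*(-2) = 80.
Quadratic formula: m = (-8 +/- sqrt(80)) / 4.
So m = -2 + sqrt(5) ~= 0.2361 or m = -sqrt(5) - 2 ~= -4.2361.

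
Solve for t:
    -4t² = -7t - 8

t = -0.788 or t = 2.538

Rearrange to standard form: -4t² + 7t + 8 = 0.
Discriminant: (7)² − 4·(-4)·8 = 177.
Quadratic formula: t = (-7 ± √177) / (-8).
So t = 7/8 - √(177)/8 ≈ -0.788 or t = 7/8 + √(177)/8 ≈ 2.538.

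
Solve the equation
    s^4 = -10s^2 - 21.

Let u = s^2. The equation becomes u^2 + 10u + 21 = 0.
Factor: (u + 3)(u + 7) = 0, so u = -3 or u = -7.
s^2 = -3 < 0 has no real solution.
s^2 = -7 < 0 has no real solution.

No real solutions.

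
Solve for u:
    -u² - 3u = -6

Rearrange to standard form: -u² - 3u + 6 = 0.
Discriminant: (-3)² − 4·(-1)·6 = 33.
Quadratic formula: u = (3 ± √33) / (-2).
So u = -√(33)/2 - 3/2 ≈ -4.3723 or u = -3/2 + √(33)/2 ≈ 1.3723.

u = -4.3723 or u = 1.3723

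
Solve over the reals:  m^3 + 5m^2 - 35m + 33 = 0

m = -9.1962 or m = 1.1962 or m = 3

Possible rational roots are divisors of 33. Testing m = 3 gives 0, so (m - 3) is a factor.
Divide: m^3 + 5m^2 - 35m + 33 = (m - 3)(m^2 + 8m - 11).
Apply the quadratic formula to m^2 + 8m - 11 = 0: m = (-8 +/- sqrt(108))/2, i.e. m ~= 1.1962 or m ~= -9.1962.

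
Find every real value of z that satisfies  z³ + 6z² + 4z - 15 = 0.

z = -4.1926 or z = -3 or z = 1.1926

Possible rational roots are divisors of -15. Testing z = -3 gives 0, so (z + 3) is a factor.
Divide: z³ + 6z² + 4z - 15 = (z + 3)(z² + 3z - 5).
Apply the quadratic formula to z² + 3z - 5 = 0: z = (-3 ± √29)/2, i.e. z ≈ 1.1926 or z ≈ -4.1926.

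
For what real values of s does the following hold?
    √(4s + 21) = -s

Square both sides: 4s + 21 = (-s)².
Expand and rearrange: s² - 4s - 21 = 0.
Solving gives s = 7 or s = -3.
Check each candidate in the original equation:
  s = 7: √(49) = 7, while -s = -7 — extraneous.
  s = -3: √(9) = 3, while -s = 3 — valid.

s = -3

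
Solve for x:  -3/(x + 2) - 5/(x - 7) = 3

Multiply both sides by (x + 2)(x - 7):
-3(x - 7) - 5(x + 2) = 3(x + 2)(x - 7).
Expand and collect terms: 3x^2 - 7x - 53 = 0.
By the quadratic formula, x = (7 +/- sqrt(685)) / 6, so x ~= 5.5288 or x ~= -3.1954.
Neither value makes a denominator zero (x != -2, x != 7), so both are valid.

x = -3.1954 or x = 5.5288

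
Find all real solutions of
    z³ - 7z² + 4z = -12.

Rearrange: z³ - 7z² + 4z + 12 = 0.
Possible rational roots are divisors of 12. Testing z = 2 gives 0, so (z - 2) is a factor.
Divide: z³ - 7z² + 4z + 12 = (z - 2)(z² - 5z - 6).
Factor the quadratic: z = 6 or z = -1.

z = -1 or z = 2 or z = 6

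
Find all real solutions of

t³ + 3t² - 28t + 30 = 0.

t = -7.3589 or t = 1.3589 or t = 3

Possible rational roots are divisors of 30. Testing t = 3 gives 0, so (t - 3) is a factor.
Divide: t³ + 3t² - 28t + 30 = (t - 3)(t² + 6t - 10).
Apply the quadratic formula to t² + 6t - 10 = 0: t = (-6 ± √76)/2, i.e. t ≈ 1.3589 or t ≈ -7.3589.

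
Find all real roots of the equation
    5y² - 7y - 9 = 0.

Discriminant: (-7)² − 4·5·(-9) = 229.
Quadratic formula: y = (7 ± √229) / 10.
So y = 7/10 + √(229)/10 ≈ 2.2133 or y = 7/10 - √(229)/10 ≈ -0.8133.

y = -0.8133 or y = 2.2133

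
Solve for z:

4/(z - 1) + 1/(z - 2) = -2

Multiply both sides by (z - 1)(z - 2):
4(z - 2) + (z - 1) = -2(z - 1)(z - 2).
Expand and collect terms: -2z² + z + 5 = 0.
By the quadratic formula, z = (-1 ± √41) / -4, so z ≈ -1.3508 or z ≈ 1.8508.
Neither value makes a denominator zero (z ≠ 1, z ≠ 2), so both are valid.

z = -1.3508 or z = 1.8508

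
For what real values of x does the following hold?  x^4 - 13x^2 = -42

x = -2.6458 or x = -2.4495 or x = 2.4495 or x = 2.6458

Let u = x^2. The equation becomes u^2 - 13u + 42 = 0.
Factor: (u - 7)(u - 6) = 0, so u = 7 or u = 6.
x^2 = 7 gives x = +/-sqrt(7) ~= +/-2.6458.
x^2 = 6 gives x = +/-sqrt(6) ~= +/-2.4495.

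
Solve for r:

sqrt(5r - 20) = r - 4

r = 4 or r = 9

Square both sides: 5r - 20 = (r - 4)^2.
Expand and rearrange: r^2 - 13r + 36 = 0.
Solving gives r = 9 or r = 4.
Check each candidate in the original equation:
  r = 9: sqrt(25) = 5, while r - 4 = 5 — valid.
  r = 4: sqrt(0) = 0, while r - 4 = 0 — valid.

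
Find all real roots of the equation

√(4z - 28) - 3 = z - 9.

Isolate the radical: √(4z - 28) = z - 6.
Square both sides: 4z - 28 = (z - 6)².
Expand and rearrange: z² - 16z + 64 = 0.
This gives the repeated root z = 8.
Check in the original equation:
  z = 8: √(4) = 2, while z - 6 = 2 — valid.

z = 8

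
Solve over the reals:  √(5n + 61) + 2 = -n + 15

n = 4

Isolate the radical: √(5n + 61) = -n + 13.
Square both sides: 5n + 61 = (-n + 13)².
Expand and rearrange: n² - 31n + 108 = 0.
Solving gives n = 27 or n = 4.
Check each candidate in the original equation:
  n = 27: √(196) = 14, while -n + 13 = -14 — extraneous.
  n = 4: √(81) = 9, while -n + 13 = 9 — valid.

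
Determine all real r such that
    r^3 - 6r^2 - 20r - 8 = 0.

Possible rational roots are divisors of -8. Testing r = -2 gives 0, so (r + 2) is a factor.
Divide: r^3 - 6r^2 - 20r - 8 = (r + 2)(r^2 - 8r - 4).
Apply the quadratic formula to r^2 - 8r - 4 = 0: r = (8 +/- sqrt(80))/2, i.e. r ~= 8.4721 or r ~= -0.4721.

r = -2 or r = -0.4721 or r = 8.4721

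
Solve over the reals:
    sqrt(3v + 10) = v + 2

Square both sides: 3v + 10 = (v + 2)^2.
Expand and rearrange: v^2 + v - 6 = 0.
Solving gives v = 2 or v = -3.
Check each candidate in the original equation:
  v = 2: sqrt(16) = 4, while v + 2 = 4 — valid.
  v = -3: sqrt(1) = 1, while v + 2 = -1 — extraneous.

v = 2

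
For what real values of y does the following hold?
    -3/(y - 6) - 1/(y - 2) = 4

y = 1.6972 or y = 5.3028

Multiply both sides by (y - 6)(y - 2):
-3(y - 2) - (y - 6) = 4(y - 6)(y - 2).
Expand and collect terms: 4y² - 28y + 36 = 0.
By the quadratic formula, y = (28 ± √208) / 8, so y ≈ 5.3028 or y ≈ 1.6972.
Neither value makes a denominator zero (y ≠ 6, y ≠ 2), so both are valid.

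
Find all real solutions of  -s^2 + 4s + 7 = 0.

Discriminant: (4)^2 - 4*(-1)*7 = 44.
Quadratic formula: s = (-4 +/- sqrt(44)) / (-2).
So s = 2 - sqrt(11) ~= -1.3166 or s = 2 + sqrt(11) ~= 5.3166.

s = -1.3166 or s = 5.3166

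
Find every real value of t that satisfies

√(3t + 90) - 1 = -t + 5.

Isolate the radical: √(3t + 90) = -t + 6.
Square both sides: 3t + 90 = (-t + 6)².
Expand and rearrange: t² - 15t - 54 = 0.
Solving gives t = 18 or t = -3.
Check each candidate in the original equation:
  t = 18: √(144) = 12, while -t + 6 = -12 — extraneous.
  t = -3: √(81) = 9, while -t + 6 = 9 — valid.

t = -3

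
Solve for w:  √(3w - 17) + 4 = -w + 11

Isolate the radical: √(3w - 17) = -w + 7.
Square both sides: 3w - 17 = (-w + 7)².
Expand and rearrange: w² - 17w + 66 = 0.
Solving gives w = 11 or w = 6.
Check each candidate in the original equation:
  w = 11: √(16) = 4, while -w + 7 = -4 — extraneous.
  w = 6: √(1) = 1, while -w + 7 = 1 — valid.

w = 6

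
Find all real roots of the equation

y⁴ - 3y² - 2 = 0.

Let u = y². The equation becomes u² - 3u - 2 = 0.
By the quadratic formula, u = 3/2 + √(17)/2 or u = 3/2 - √(17)/2.
y² = 3/2 + √(17)/2 gives y = ±√(3/2 + √(17)/2) ≈ ±1.8872.
y² = 3/2 - √(17)/2 < 0 has no real solution.

y = -1.8872 or y = 1.8872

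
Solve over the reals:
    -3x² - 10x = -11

Rearrange to standard form: -3x² - 10x + 11 = 0.
Discriminant: (-10)² − 4·(-3)·11 = 232.
Quadratic formula: x = (10 ± √232) / (-6).
So x = -√(58)/3 - 5/3 ≈ -4.2053 or x = -5/3 + √(58)/3 ≈ 0.8719.

x = -4.2053 or x = 0.8719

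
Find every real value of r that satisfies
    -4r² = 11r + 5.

r = -2.1754 or r = -0.5746

Rearrange to standard form: -4r² - 11r - 5 = 0.
Discriminant: (-11)² − 4·(-4)·(-5) = 41.
Quadratic formula: r = (11 ± √41) / (-8).
So r = -11/8 - √(41)/8 ≈ -2.1754 or r = -11/8 + √(41)/8 ≈ -0.5746.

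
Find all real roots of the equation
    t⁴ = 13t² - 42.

Let u = t². The equation becomes u² - 13u + 42 = 0.
Factor: (u - 7)(u - 6) = 0, so u = 7 or u = 6.
t² = 7 gives t = ±√(7) ≈ ±2.6458.
t² = 6 gives t = ±√(6) ≈ ±2.4495.

t = -2.6458 or t = -2.4495 or t = 2.4495 or t = 2.6458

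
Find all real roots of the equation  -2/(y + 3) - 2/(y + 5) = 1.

y = -8.2361 or y = -3.7639

Multiply both sides by (y + 3)(y + 5):
-2(y + 5) - 2(y + 3) = (y + 3)(y + 5).
Expand and collect terms: y^2 + 12y + 31 = 0.
By the quadratic formula, y = (-12 +/- sqrt(20)) / 2, so y ~= -3.7639 or y ~= -8.2361.
Neither value makes a denominator zero (y != -3, y != -5), so both are valid.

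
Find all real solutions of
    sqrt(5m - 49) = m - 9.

Square both sides: 5m - 49 = (m - 9)^2.
Expand and rearrange: m^2 - 23m + 130 = 0.
Solving gives m = 13 or m = 10.
Check each candidate in the original equation:
  m = 13: sqrt(16) = 4, while m - 9 = 4 — valid.
  m = 10: sqrt(1) = 1, while m - 9 = 1 — valid.

m = 10 or m = 13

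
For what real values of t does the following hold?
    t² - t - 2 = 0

Factor: (t - 2)(t + 1) = 0.
So t = 2 or t = -1.

t = -1 or t = 2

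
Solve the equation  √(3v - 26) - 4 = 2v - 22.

Isolate the radical: √(3v - 26) = 2v - 18.
Square both sides: 3v - 26 = (2v - 18)².
Expand and rearrange: 4v² - 75v + 350 = 0.
Solving gives v = 10 or v = 8.75.
Check each candidate in the original equation:
  v = 10: √(4) = 2, while 2v - 18 = 2 — valid.
  v = 8.75: √(0.25) = 0.5, while 2v - 18 = -0.5 — extraneous.

v = 10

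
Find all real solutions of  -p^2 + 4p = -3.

Rearrange to standard form: -p^2 + 4p + 3 = 0.
Discriminant: (4)^2 - 4*(-1)*3 = 28.
Quadratic formula: p = (-4 +/- sqrt(28)) / (-2).
So p = 2 - sqrt(7) ~= -0.6458 or p = 2 + sqrt(7) ~= 4.6458.

p = -0.6458 or p = 4.6458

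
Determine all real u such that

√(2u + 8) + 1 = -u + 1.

Isolate the radical: √(2u + 8) = -u.
Square both sides: 2u + 8 = (-u)².
Expand and rearrange: u² - 2u - 8 = 0.
Solving gives u = 4 or u = -2.
Check each candidate in the original equation:
  u = 4: √(16) = 4, while -u = -4 — extraneous.
  u = -2: √(4) = 2, while -u = 2 — valid.

u = -2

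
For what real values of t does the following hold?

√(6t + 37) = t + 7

Square both sides: 6t + 37 = (t + 7)².
Expand and rearrange: t² + 8t + 12 = 0.
Solving gives t = -2 or t = -6.
Check each candidate in the original equation:
  t = -2: √(25) = 5, while t + 7 = 5 — valid.
  t = -6: √(1) = 1, while t + 7 = 1 — valid.

t = -6 or t = -2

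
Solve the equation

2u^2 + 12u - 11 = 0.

u = -6.8079 or u = 0.8079

Discriminant: (12)^2 - 4*2*(-11) = 232.
Quadratic formula: u = (-12 +/- sqrt(232)) / 4.
So u = -3 + sqrt(58)/2 ~= 0.8079 or u = -sqrt(58)/2 - 3 ~= -6.8079.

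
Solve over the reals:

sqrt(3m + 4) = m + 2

Square both sides: 3m + 4 = (m + 2)^2.
Expand and rearrange: m^2 + m = 0.
Solving gives m = 0 or m = -1.
Check each candidate in the original equation:
  m = 0: sqrt(4) = 2, while m + 2 = 2 — valid.
  m = -1: sqrt(1) = 1, while m + 2 = 1 — valid.

m = -1 or m = 0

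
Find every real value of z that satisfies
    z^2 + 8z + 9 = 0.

Discriminant: (8)^2 - 4*1*9 = 28.
Quadratic formula: z = (-8 +/- sqrt(28)) / 2.
So z = -4 + sqrt(7) ~= -1.3542 or z = -4 - sqrt(7) ~= -6.6458.

z = -6.6458 or z = -1.3542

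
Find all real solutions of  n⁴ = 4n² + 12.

n = -2.4495 or n = 2.4495

Let u = n². The equation becomes u² - 4u - 12 = 0.
Factor: (u + 2)(u - 6) = 0, so u = -2 or u = 6.
n² = -2 < 0 has no real solution.
n² = 6 gives n = ±√(6) ≈ ±2.4495.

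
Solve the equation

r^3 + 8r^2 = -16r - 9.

r = -5.3028 or r = -1.6972 or r = -1

Rearrange: r^3 + 8r^2 + 16r + 9 = 0.
Possible rational roots are divisors of 9. Testing r = -1 gives 0, so (r + 1) is a factor.
Divide: r^3 + 8r^2 + 16r + 9 = (r + 1)(r^2 + 7r + 9).
Apply the quadratic formula to r^2 + 7r + 9 = 0: r = (-7 +/- sqrt(13))/2, i.e. r ~= -1.6972 or r ~= -5.3028.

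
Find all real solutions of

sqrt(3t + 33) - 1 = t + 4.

t = 1

Isolate the radical: sqrt(3t + 33) = t + 5.
Square both sides: 3t + 33 = (t + 5)^2.
Expand and rearrange: t^2 + 7t - 8 = 0.
Solving gives t = 1 or t = -8.
Check each candidate in the original equation:
  t = 1: sqrt(36) = 6, while t + 5 = 6 — valid.
  t = -8: sqrt(9) = 3, while t + 5 = -3 — extraneous.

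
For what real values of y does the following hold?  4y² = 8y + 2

y = -0.2247 or y = 2.2247

Rearrange to standard form: 4y² - 8y - 2 = 0.
Discriminant: (-8)² − 4·4·(-2) = 96.
Quadratic formula: y = (8 ± √96) / 8.
So y = 1 + √(6)/2 ≈ 2.2247 or y = 1 - √(6)/2 ≈ -0.2247.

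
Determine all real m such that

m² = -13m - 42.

m = -7 or m = -6

Bring every term to one side: m² + 13m + 42 = 0.
Factor: (m + 7)(m + 6) = 0.
So m = -7 or m = -6.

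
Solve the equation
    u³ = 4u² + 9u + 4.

u = -1 or u = -0.7016 or u = 5.7016

Rearrange: u³ - 4u² - 9u - 4 = 0.
Possible rational roots are divisors of -4. Testing u = -1 gives 0, so (u + 1) is a factor.
Divide: u³ - 4u² - 9u - 4 = (u + 1)(u² - 5u - 4).
Apply the quadratic formula to u² - 5u - 4 = 0: u = (5 ± √41)/2, i.e. u ≈ 5.7016 or u ≈ -0.7016.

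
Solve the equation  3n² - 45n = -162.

n = 6 or n = 9

Bring every term to one side: 3n² - 45n + 162 = 0.
Factor: 3(n - 9)(n - 6) = 0.
So n = 9 or n = 6.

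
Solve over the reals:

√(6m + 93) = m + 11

Square both sides: 6m + 93 = (m + 11)².
Expand and rearrange: m² + 16m + 28 = 0.
Solving gives m = -2 or m = -14.
Check each candidate in the original equation:
  m = -2: √(81) = 9, while m + 11 = 9 — valid.
  m = -14: √(9) = 3, while m + 11 = -3 — extraneous.

m = -2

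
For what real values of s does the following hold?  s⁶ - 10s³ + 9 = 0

Let u = s³. The equation becomes u² - 10u + 9 = 0.
Factor: (u - 1)(u - 9) = 0, so u = 1 or u = 9.
s³ = 1 gives s = 1.
s³ = 9 gives s = ∛(9) ≈ 2.0801.

s = 1 or s = 2.0801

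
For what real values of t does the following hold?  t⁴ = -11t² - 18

No real solutions.

Let u = t². The equation becomes u² + 11u + 18 = 0.
Factor: (u + 2)(u + 9) = 0, so u = -2 or u = -9.
t² = -2 < 0 has no real solution.
t² = -9 < 0 has no real solution.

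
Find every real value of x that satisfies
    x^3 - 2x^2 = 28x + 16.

Rearrange: x^3 - 2x^2 - 28x - 16 = 0.
Possible rational roots are divisors of -16. Testing x = -4 gives 0, so (x + 4) is a factor.
Divide: x^3 - 2x^2 - 28x - 16 = (x + 4)(x^2 - 6x - 4).
Apply the quadratic formula to x^2 - 6x - 4 = 0: x = (6 +/- sqrt(52))/2, i.e. x ~= 6.6056 or x ~= -0.6056.

x = -4 or x = -0.6056 or x = 6.6056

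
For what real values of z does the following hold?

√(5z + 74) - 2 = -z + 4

Isolate the radical: √(5z + 74) = -z + 6.
Square both sides: 5z + 74 = (-z + 6)².
Expand and rearrange: z² - 17z - 38 = 0.
Solving gives z = 19 or z = -2.
Check each candidate in the original equation:
  z = 19: √(169) = 13, while -z + 6 = -13 — extraneous.
  z = -2: √(64) = 8, while -z + 6 = 8 — valid.

z = -2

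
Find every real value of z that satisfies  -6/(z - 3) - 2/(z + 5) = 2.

z = -6.4641 or z = 0.4641

Multiply both sides by (z - 3)(z + 5):
-6(z + 5) - 2(z - 3) = 2(z - 3)(z + 5).
Expand and collect terms: 2z² + 12z - 6 = 0.
By the quadratic formula, z = (-12 ± √192) / 4, so z ≈ 0.4641 or z ≈ -6.4641.
Neither value makes a denominator zero (z ≠ 3, z ≠ -5), so both are valid.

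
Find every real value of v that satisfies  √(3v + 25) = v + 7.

v = -3

Square both sides: 3v + 25 = (v + 7)².
Expand and rearrange: v² + 11v + 24 = 0.
Solving gives v = -3 or v = -8.
Check each candidate in the original equation:
  v = -3: √(16) = 4, while v + 7 = 4 — valid.
  v = -8: √(1) = 1, while v + 7 = -1 — extraneous.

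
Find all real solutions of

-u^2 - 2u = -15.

u = -5 or u = 3

Bring every term to one side: -u^2 - 2u + 15 = 0.
Factor: -1(u + 5)(u - 3) = 0.
So u = -5 or u = 3.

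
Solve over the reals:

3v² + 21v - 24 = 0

v = -8 or v = 1

Factor: 3(v - 1)(v + 8) = 0.
So v = 1 or v = -8.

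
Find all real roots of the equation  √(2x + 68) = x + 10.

Square both sides: 2x + 68 = (x + 10)².
Expand and rearrange: x² + 18x + 32 = 0.
Solving gives x = -2 or x = -16.
Check each candidate in the original equation:
  x = -2: √(64) = 8, while x + 10 = 8 — valid.
  x = -16: √(36) = 6, while x + 10 = -6 — extraneous.

x = -2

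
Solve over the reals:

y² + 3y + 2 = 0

Factor: (y + 2)(y + 1) = 0.
So y = -2 or y = -1.

y = -2 or y = -1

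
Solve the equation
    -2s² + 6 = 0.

Discriminant: (0)² − 4·(-2)·6 = 48.
Quadratic formula: s = (0 ± √48) / (-4).
So s = -√(3) ≈ -1.7321 or s = √(3) ≈ 1.7321.

s = -1.7321 or s = 1.7321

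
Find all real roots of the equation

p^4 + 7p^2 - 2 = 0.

Let u = p^2. The equation becomes u^2 + 7u - 2 = 0.
By the quadratic formula, u = -7/2 + sqrt(57)/2 or u = -sqrt(57)/2 - 7/2.
p^2 = -7/2 + sqrt(57)/2 gives p = +/-sqrt(-7/2 + sqrt(57)/2) ~= +/-0.5243.
p^2 = -sqrt(57)/2 - 7/2 < 0 has no real solution.

p = -0.5243 or p = 0.5243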